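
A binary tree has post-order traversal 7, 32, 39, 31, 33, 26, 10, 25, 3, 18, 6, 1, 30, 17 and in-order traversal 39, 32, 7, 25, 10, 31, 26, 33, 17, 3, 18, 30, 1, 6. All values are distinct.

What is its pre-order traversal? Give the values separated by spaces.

17 25 39 32 7 10 26 31 33 30 18 3 1 6

The last element of post-order is the root; it splits in-order into left and right subtrees.
Root 17: left subtree has 8 nodes {39, 32, 7, 25, 10, 31, 26, 33}, right has 5 {3, 18, 30, 1, 6}.
  Root 25: left subtree has 3 nodes {39, 32, 7}, right has 4 {10, 31, 26, 33}.
    Root 39: left subtree has 0 nodes { }, right has 2 {32, 7}.
      Root 32: left subtree has 0 nodes { }, right has 1 {7}.
    Root 10: left subtree has 0 nodes { }, right has 3 {31, 26, 33}.
      Root 26: left subtree has 1 node {31}, right has 1 {33}.
  Root 30: left subtree has 2 nodes {3, 18}, right has 2 {1, 6}.
    Root 18: left subtree has 1 node {3}, right has 0 { }.
    Root 1: left subtree has 0 nodes { }, right has 1 {6}.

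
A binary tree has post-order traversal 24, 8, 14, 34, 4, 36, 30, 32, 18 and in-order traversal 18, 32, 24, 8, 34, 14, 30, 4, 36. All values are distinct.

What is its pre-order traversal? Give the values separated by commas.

18, 32, 30, 34, 8, 24, 14, 36, 4

The last element of post-order is the root; it splits in-order into left and right subtrees.
Root 18: left subtree has 0 nodes { }, right has 8 {32, 24, 8, 34, 14, 30, 4, 36}.
  Root 32: left subtree has 0 nodes { }, right has 7 {24, 8, 34, 14, 30, 4, 36}.
    Root 30: left subtree has 4 nodes {24, 8, 34, 14}, right has 2 {4, 36}.
      Root 34: left subtree has 2 nodes {24, 8}, right has 1 {14}.
        Root 8: left subtree has 1 node {24}, right has 0 { }.
      Root 36: left subtree has 1 node {4}, right has 0 { }.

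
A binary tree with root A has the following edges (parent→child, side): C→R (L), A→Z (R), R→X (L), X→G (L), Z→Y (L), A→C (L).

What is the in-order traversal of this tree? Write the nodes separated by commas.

G, X, R, C, A, Y, Z

In-order visits the left subtree, then the node, then the right subtree.
At A: go left to C.
  At C: go left to R.
    At R: go left to X.
      At X: go left to G.
        G is a leaf — visit G.
      Visit X.
      At X: no right child.
    Visit R.
    At R: no right child.
  Visit C.
  At C: no right child.
Visit A.
At A: go right to Z.
  At Z: go left to Y.
    Y is a leaf — visit Y.
  Visit Z.
  At Z: no right child.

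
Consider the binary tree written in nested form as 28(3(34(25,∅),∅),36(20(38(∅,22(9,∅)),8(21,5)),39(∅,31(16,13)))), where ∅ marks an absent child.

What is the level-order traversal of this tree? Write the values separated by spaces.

28 3 36 34 20 39 25 38 8 31 22 21 5 16 13 9

Level-order visits nodes level by level from the root, left to right within each level.
Level 0: 28
Level 1: 3, 36
Level 2: 34, 20, 39
Level 3: 25, 38, 8, 31
Level 4: 22, 21, 5, 16, 13
Level 5: 9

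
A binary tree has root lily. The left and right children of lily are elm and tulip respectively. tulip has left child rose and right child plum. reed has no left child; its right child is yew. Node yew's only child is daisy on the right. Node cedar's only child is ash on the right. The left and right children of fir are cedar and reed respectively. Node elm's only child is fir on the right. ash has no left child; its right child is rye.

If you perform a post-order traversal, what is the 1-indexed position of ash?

2

Post-order visits the left subtree, then the right subtree, then the node.
At lily: go left to elm.
  At elm: no left child.
  At elm: go right to fir.
    At fir: go left to cedar.
      At cedar: no left child.
      At cedar: go right to ash.
        At ash: no left child.
        At ash: go right to rye.
          rye is a leaf — visit rye.
        Visit ash.
      Visit cedar.
    At fir: go right to reed.
      At reed: no left child.
      At reed: go right to yew.
        At yew: no left child.
        At yew: go right to daisy.
          daisy is a leaf — visit daisy.
        Visit yew.
      Visit reed.
    Visit fir.
  Visit elm.
At lily: go right to tulip.
  At tulip: go left to rose.
    rose is a leaf — visit rose.
  At tulip: go right to plum.
    plum is a leaf — visit plum.
  Visit tulip.
Visit lily.
Full post-order sequence: rye, ash, cedar, daisy, yew, reed, fir, elm, rose, plum, tulip, lily.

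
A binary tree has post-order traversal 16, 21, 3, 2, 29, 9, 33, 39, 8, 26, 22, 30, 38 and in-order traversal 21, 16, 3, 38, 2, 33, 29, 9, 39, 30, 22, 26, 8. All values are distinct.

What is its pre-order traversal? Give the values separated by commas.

The last element of post-order is the root; it splits in-order into left and right subtrees.
Root 38: left subtree has 3 nodes {21, 16, 3}, right has 9 {2, 33, 29, 9, 39, 30, 22, 26, 8}.
  Root 3: left subtree has 2 nodes {21, 16}, right has 0 { }.
    Root 21: left subtree has 0 nodes { }, right has 1 {16}.
  Root 30: left subtree has 5 nodes {2, 33, 29, 9, 39}, right has 3 {22, 26, 8}.
    Root 39: left subtree has 4 nodes {2, 33, 29, 9}, right has 0 { }.
      Root 33: left subtree has 1 node {2}, right has 2 {29, 9}.
        Root 9: left subtree has 1 node {29}, right has 0 { }.
    Root 22: left subtree has 0 nodes { }, right has 2 {26, 8}.
      Root 26: left subtree has 0 nodes { }, right has 1 {8}.

38, 3, 21, 16, 30, 39, 33, 2, 9, 29, 22, 26, 8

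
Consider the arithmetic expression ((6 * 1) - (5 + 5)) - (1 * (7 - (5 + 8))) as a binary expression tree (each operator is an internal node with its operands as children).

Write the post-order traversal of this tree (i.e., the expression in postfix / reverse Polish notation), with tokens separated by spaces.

6 1 * 5 5 + - 1 7 5 8 + - * -

Post-order on an expression tree gives postfix notation: for each operator, emit left operand, right operand, then the operator.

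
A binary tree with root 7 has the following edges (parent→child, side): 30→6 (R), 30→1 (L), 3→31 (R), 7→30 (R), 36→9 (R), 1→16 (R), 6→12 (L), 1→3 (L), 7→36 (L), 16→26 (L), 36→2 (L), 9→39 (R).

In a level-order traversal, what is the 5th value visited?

9

Level-order visits nodes level by level from the root, left to right within each level.
Level 0: 7
Level 1: 36, 30
Level 2: 2, 9, 1, 6
Level 3: 39, 3, 16, 12
Level 4: 31, 26
Full level-order sequence: 7, 36, 30, 2, 9, 1, 6, 39, 3, 16, 12, 31, 26.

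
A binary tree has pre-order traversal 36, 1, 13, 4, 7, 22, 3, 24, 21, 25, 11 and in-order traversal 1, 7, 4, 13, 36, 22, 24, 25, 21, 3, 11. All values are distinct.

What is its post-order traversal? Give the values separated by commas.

The first element of pre-order is the root; it splits in-order into left and right subtrees.
Root 36: left subtree has 4 nodes {1, 7, 4, 13}, right has 6 {22, 24, 25, 21, 3, 11}.
  Root 1: left subtree has 0 nodes { }, right has 3 {7, 4, 13}.
    Root 13: left subtree has 2 nodes {7, 4}, right has 0 { }.
      Root 4: left subtree has 1 node {7}, right has 0 { }.
  Root 22: left subtree has 0 nodes { }, right has 5 {24, 25, 21, 3, 11}.
    Root 3: left subtree has 3 nodes {24, 25, 21}, right has 1 {11}.
      Root 24: left subtree has 0 nodes { }, right has 2 {25, 21}.
        Root 21: left subtree has 1 node {25}, right has 0 { }.

7, 4, 13, 1, 25, 21, 24, 11, 3, 22, 36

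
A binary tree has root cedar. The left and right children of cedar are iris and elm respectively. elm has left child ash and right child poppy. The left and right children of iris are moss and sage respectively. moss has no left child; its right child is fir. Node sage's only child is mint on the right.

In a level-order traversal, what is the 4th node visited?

Level-order visits nodes level by level from the root, left to right within each level.
Level 0: cedar
Level 1: iris, elm
Level 2: moss, sage, ash, poppy
Level 3: fir, mint
Full level-order sequence: cedar, iris, elm, moss, sage, ash, poppy, fir, mint.

moss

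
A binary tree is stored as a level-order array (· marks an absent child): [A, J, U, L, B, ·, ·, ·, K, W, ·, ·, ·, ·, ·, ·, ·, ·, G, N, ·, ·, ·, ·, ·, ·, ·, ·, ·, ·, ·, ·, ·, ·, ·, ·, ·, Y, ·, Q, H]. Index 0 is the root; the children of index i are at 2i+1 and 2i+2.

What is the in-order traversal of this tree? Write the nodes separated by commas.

L, K, Y, G, J, Q, N, H, W, B, A, U

In-order visits the left subtree, then the node, then the right subtree.
At A: go left to J.
  At J: go left to L.
    At L: no left child.
    Visit L.
    At L: go right to K.
      At K: no left child.
      Visit K.
      At K: go right to G.
        At G: go left to Y.
          Y is a leaf — visit Y.
        Visit G.
        At G: no right child.
  Visit J.
  At J: go right to B.
    At B: go left to W.
      At W: go left to N.
        At N: go left to Q.
          Q is a leaf — visit Q.
        Visit N.
        At N: go right to H.
          H is a leaf — visit H.
      Visit W.
      At W: no right child.
    Visit B.
    At B: no right child.
Visit A.
At A: go right to U.
  U is a leaf — visit U.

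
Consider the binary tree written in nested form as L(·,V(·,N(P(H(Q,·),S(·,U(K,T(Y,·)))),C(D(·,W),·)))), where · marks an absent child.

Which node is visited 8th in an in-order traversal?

U

In-order visits the left subtree, then the node, then the right subtree.
At L: no left child.
Visit L.
At L: go right to V.
  At V: no left child.
  Visit V.
  At V: go right to N.
    At N: go left to P.
      At P: go left to H.
        At H: go left to Q.
          Q is a leaf — visit Q.
        Visit H.
        At H: no right child.
      Visit P.
      At P: go right to S.
        At S: no left child.
        Visit S.
        At S: go right to U.
          At U: go left to K.
            K is a leaf — visit K.
          Visit U.
          At U: go right to T.
            At T: go left to Y.
              Y is a leaf — visit Y.
            Visit T.
            At T: no right child.
    Visit N.
    At N: go right to C.
      At C: go left to D.
        At D: no left child.
        Visit D.
        At D: go right to W.
          W is a leaf — visit W.
      Visit C.
      At C: no right child.
Full in-order sequence: L, V, Q, H, P, S, K, U, Y, T, N, D, W, C.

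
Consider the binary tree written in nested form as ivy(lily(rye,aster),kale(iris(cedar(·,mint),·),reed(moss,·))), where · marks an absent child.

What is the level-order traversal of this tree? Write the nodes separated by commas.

Level-order visits nodes level by level from the root, left to right within each level.
Level 0: ivy
Level 1: lily, kale
Level 2: rye, aster, iris, reed
Level 3: cedar, moss
Level 4: mint

ivy, lily, kale, rye, aster, iris, reed, cedar, moss, mint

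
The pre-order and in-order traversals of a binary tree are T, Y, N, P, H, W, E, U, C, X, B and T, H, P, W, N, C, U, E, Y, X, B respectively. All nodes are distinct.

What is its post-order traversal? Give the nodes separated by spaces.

The first element of pre-order is the root; it splits in-order into left and right subtrees.
Root T: left subtree has 0 nodes { }, right has 10 {H, P, W, N, C, U, E, Y, X, B}.
  Root Y: left subtree has 7 nodes {H, P, W, N, C, U, E}, right has 2 {X, B}.
    Root N: left subtree has 3 nodes {H, P, W}, right has 3 {C, U, E}.
      Root P: left subtree has 1 node {H}, right has 1 {W}.
      Root E: left subtree has 2 nodes {C, U}, right has 0 { }.
        Root U: left subtree has 1 node {C}, right has 0 { }.
    Root X: left subtree has 0 nodes { }, right has 1 {B}.

H W P C U E N B X Y T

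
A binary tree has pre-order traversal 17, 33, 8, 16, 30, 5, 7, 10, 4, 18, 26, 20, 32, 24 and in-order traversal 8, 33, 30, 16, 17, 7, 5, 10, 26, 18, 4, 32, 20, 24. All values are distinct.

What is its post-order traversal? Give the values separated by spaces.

The first element of pre-order is the root; it splits in-order into left and right subtrees.
Root 17: left subtree has 4 nodes {8, 33, 30, 16}, right has 9 {7, 5, 10, 26, 18, 4, 32, 20, 24}.
  Root 33: left subtree has 1 node {8}, right has 2 {30, 16}.
    Root 16: left subtree has 1 node {30}, right has 0 { }.
  Root 5: left subtree has 1 node {7}, right has 7 {10, 26, 18, 4, 32, 20, 24}.
    Root 10: left subtree has 0 nodes { }, right has 6 {26, 18, 4, 32, 20, 24}.
      Root 4: left subtree has 2 nodes {26, 18}, right has 3 {32, 20, 24}.
        Root 18: left subtree has 1 node {26}, right has 0 { }.
        Root 20: left subtree has 1 node {32}, right has 1 {24}.

8 30 16 33 7 26 18 32 24 20 4 10 5 17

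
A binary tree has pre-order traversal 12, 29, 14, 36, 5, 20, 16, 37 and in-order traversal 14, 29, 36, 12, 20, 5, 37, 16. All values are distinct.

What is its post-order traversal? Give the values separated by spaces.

14 36 29 20 37 16 5 12

The first element of pre-order is the root; it splits in-order into left and right subtrees.
Root 12: left subtree has 3 nodes {14, 29, 36}, right has 4 {20, 5, 37, 16}.
  Root 29: left subtree has 1 node {14}, right has 1 {36}.
  Root 5: left subtree has 1 node {20}, right has 2 {37, 16}.
    Root 16: left subtree has 1 node {37}, right has 0 { }.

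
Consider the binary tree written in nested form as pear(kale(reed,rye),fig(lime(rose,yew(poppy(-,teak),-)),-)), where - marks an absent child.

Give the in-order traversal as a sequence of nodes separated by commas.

reed, kale, rye, pear, rose, lime, poppy, teak, yew, fig

In-order visits the left subtree, then the node, then the right subtree.
At pear: go left to kale.
  At kale: go left to reed.
    reed is a leaf — visit reed.
  Visit kale.
  At kale: go right to rye.
    rye is a leaf — visit rye.
Visit pear.
At pear: go right to fig.
  At fig: go left to lime.
    At lime: go left to rose.
      rose is a leaf — visit rose.
    Visit lime.
    At lime: go right to yew.
      At yew: go left to poppy.
        At poppy: no left child.
        Visit poppy.
        At poppy: go right to teak.
          teak is a leaf — visit teak.
      Visit yew.
      At yew: no right child.
  Visit fig.
  At fig: no right child.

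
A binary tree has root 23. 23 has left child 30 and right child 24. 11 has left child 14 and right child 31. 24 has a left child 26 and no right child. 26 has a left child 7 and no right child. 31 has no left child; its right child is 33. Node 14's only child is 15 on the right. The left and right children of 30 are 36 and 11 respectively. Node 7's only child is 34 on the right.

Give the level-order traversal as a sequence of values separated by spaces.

23 30 24 36 11 26 14 31 7 15 33 34

Level-order visits nodes level by level from the root, left to right within each level.
Level 0: 23
Level 1: 30, 24
Level 2: 36, 11, 26
Level 3: 14, 31, 7
Level 4: 15, 33, 34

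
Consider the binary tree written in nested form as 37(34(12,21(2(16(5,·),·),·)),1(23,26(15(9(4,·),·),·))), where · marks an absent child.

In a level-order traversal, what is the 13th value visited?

Level-order visits nodes level by level from the root, left to right within each level.
Level 0: 37
Level 1: 34, 1
Level 2: 12, 21, 23, 26
Level 3: 2, 15
Level 4: 16, 9
Level 5: 5, 4
Full level-order sequence: 37, 34, 1, 12, 21, 23, 26, 2, 15, 16, 9, 5, 4.

4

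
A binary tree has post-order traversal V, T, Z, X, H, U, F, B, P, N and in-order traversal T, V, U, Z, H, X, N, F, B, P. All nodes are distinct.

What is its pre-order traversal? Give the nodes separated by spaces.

The last element of post-order is the root; it splits in-order into left and right subtrees.
Root N: left subtree has 6 nodes {T, V, U, Z, H, X}, right has 3 {F, B, P}.
  Root U: left subtree has 2 nodes {T, V}, right has 3 {Z, H, X}.
    Root T: left subtree has 0 nodes { }, right has 1 {V}.
    Root H: left subtree has 1 node {Z}, right has 1 {X}.
  Root P: left subtree has 2 nodes {F, B}, right has 0 { }.
    Root B: left subtree has 1 node {F}, right has 0 { }.

N U T V H Z X P B F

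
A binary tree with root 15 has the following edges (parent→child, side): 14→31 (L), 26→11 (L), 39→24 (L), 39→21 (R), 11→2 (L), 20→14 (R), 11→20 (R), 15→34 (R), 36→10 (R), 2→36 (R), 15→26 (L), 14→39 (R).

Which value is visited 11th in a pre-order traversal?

Pre-order visits the node, then its left subtree, then its right subtree.
Visit 15.
At 15: go left to 26.
  Visit 26.
  At 26: go left to 11.
    Visit 11.
    At 11: go left to 2.
      Visit 2.
      At 2: no left child.
      At 2: go right to 36.
        Visit 36.
        At 36: no left child.
        At 36: go right to 10.
          10 is a leaf — visit 10.
    At 11: go right to 20.
      Visit 20.
      At 20: no left child.
      At 20: go right to 14.
        Visit 14.
        At 14: go left to 31.
          31 is a leaf — visit 31.
        At 14: go right to 39.
          Visit 39.
          At 39: go left to 24.
            24 is a leaf — visit 24.
          At 39: go right to 21.
            21 is a leaf — visit 21.
  At 26: no right child.
At 15: go right to 34.
  34 is a leaf — visit 34.
Full pre-order sequence: 15, 26, 11, 2, 36, 10, 20, 14, 31, 39, 24, 21, 34.

24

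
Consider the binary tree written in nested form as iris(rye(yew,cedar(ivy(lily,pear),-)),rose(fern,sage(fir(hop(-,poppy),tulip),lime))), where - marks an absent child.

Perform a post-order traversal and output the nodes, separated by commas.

yew, lily, pear, ivy, cedar, rye, fern, poppy, hop, tulip, fir, lime, sage, rose, iris

Post-order visits the left subtree, then the right subtree, then the node.
At iris: go left to rye.
  At rye: go left to yew.
    yew is a leaf — visit yew.
  At rye: go right to cedar.
    At cedar: go left to ivy.
      At ivy: go left to lily.
        lily is a leaf — visit lily.
      At ivy: go right to pear.
        pear is a leaf — visit pear.
      Visit ivy.
    At cedar: no right child.
    Visit cedar.
  Visit rye.
At iris: go right to rose.
  At rose: go left to fern.
    fern is a leaf — visit fern.
  At rose: go right to sage.
    At sage: go left to fir.
      At fir: go left to hop.
        At hop: no left child.
        At hop: go right to poppy.
          poppy is a leaf — visit poppy.
        Visit hop.
      At fir: go right to tulip.
        tulip is a leaf — visit tulip.
      Visit fir.
    At sage: go right to lime.
      lime is a leaf — visit lime.
    Visit sage.
  Visit rose.
Visit iris.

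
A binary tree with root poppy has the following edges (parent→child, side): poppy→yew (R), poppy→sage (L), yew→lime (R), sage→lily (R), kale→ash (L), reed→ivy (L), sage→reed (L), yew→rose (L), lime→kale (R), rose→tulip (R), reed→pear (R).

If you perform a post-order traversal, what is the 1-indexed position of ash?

Post-order visits the left subtree, then the right subtree, then the node.
At poppy: go left to sage.
  At sage: go left to reed.
    At reed: go left to ivy.
      ivy is a leaf — visit ivy.
    At reed: go right to pear.
      pear is a leaf — visit pear.
    Visit reed.
  At sage: go right to lily.
    lily is a leaf — visit lily.
  Visit sage.
At poppy: go right to yew.
  At yew: go left to rose.
    At rose: no left child.
    At rose: go right to tulip.
      tulip is a leaf — visit tulip.
    Visit rose.
  At yew: go right to lime.
    At lime: no left child.
    At lime: go right to kale.
      At kale: go left to ash.
        ash is a leaf — visit ash.
      At kale: no right child.
      Visit kale.
    Visit lime.
  Visit yew.
Visit poppy.
Full post-order sequence: ivy, pear, reed, lily, sage, tulip, rose, ash, kale, lime, yew, poppy.

8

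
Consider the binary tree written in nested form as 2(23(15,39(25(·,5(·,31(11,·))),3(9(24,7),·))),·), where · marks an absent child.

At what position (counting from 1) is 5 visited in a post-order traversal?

4

Post-order visits the left subtree, then the right subtree, then the node.
At 2: go left to 23.
  At 23: go left to 15.
    15 is a leaf — visit 15.
  At 23: go right to 39.
    At 39: go left to 25.
      At 25: no left child.
      At 25: go right to 5.
        At 5: no left child.
        At 5: go right to 31.
          At 31: go left to 11.
            11 is a leaf — visit 11.
          At 31: no right child.
          Visit 31.
        Visit 5.
      Visit 25.
    At 39: go right to 3.
      At 3: go left to 9.
        At 9: go left to 24.
          24 is a leaf — visit 24.
        At 9: go right to 7.
          7 is a leaf — visit 7.
        Visit 9.
      At 3: no right child.
      Visit 3.
    Visit 39.
  Visit 23.
At 2: no right child.
Visit 2.
Full post-order sequence: 15, 11, 31, 5, 25, 24, 7, 9, 3, 39, 23, 2.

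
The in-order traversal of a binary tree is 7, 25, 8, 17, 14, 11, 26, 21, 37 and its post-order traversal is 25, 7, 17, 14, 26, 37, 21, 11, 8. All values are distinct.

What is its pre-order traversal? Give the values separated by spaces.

The last element of post-order is the root; it splits in-order into left and right subtrees.
Root 8: left subtree has 2 nodes {7, 25}, right has 6 {17, 14, 11, 26, 21, 37}.
  Root 7: left subtree has 0 nodes { }, right has 1 {25}.
  Root 11: left subtree has 2 nodes {17, 14}, right has 3 {26, 21, 37}.
    Root 14: left subtree has 1 node {17}, right has 0 { }.
    Root 21: left subtree has 1 node {26}, right has 1 {37}.

8 7 25 11 14 17 21 26 37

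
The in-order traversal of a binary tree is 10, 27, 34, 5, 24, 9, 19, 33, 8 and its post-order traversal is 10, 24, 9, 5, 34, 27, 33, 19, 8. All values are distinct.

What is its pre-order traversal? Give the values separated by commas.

8, 19, 27, 10, 34, 5, 9, 24, 33

The last element of post-order is the root; it splits in-order into left and right subtrees.
Root 8: left subtree has 8 nodes {10, 27, 34, 5, 24, 9, 19, 33}, right has 0 { }.
  Root 19: left subtree has 6 nodes {10, 27, 34, 5, 24, 9}, right has 1 {33}.
    Root 27: left subtree has 1 node {10}, right has 4 {34, 5, 24, 9}.
      Root 34: left subtree has 0 nodes { }, right has 3 {5, 24, 9}.
        Root 5: left subtree has 0 nodes { }, right has 2 {24, 9}.
          Root 9: left subtree has 1 node {24}, right has 0 { }.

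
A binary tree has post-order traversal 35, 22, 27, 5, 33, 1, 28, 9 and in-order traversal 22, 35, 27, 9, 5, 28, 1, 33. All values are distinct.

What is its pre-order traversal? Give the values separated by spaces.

The last element of post-order is the root; it splits in-order into left and right subtrees.
Root 9: left subtree has 3 nodes {22, 35, 27}, right has 4 {5, 28, 1, 33}.
  Root 27: left subtree has 2 nodes {22, 35}, right has 0 { }.
    Root 22: left subtree has 0 nodes { }, right has 1 {35}.
  Root 28: left subtree has 1 node {5}, right has 2 {1, 33}.
    Root 1: left subtree has 0 nodes { }, right has 1 {33}.

9 27 22 35 28 5 1 33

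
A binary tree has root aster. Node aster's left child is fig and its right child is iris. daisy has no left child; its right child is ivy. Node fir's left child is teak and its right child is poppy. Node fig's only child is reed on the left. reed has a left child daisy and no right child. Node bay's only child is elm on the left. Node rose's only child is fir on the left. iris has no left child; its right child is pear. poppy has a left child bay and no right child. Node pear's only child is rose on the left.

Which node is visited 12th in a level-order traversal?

bay

Level-order visits nodes level by level from the root, left to right within each level.
Level 0: aster
Level 1: fig, iris
Level 2: reed, pear
Level 3: daisy, rose
Level 4: ivy, fir
Level 5: teak, poppy
Level 6: bay
Level 7: elm
Full level-order sequence: aster, fig, iris, reed, pear, daisy, rose, ivy, fir, teak, poppy, bay, elm.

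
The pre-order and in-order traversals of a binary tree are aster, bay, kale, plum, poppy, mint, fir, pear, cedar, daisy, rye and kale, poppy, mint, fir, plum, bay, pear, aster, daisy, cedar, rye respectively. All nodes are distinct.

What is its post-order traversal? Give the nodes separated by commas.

The first element of pre-order is the root; it splits in-order into left and right subtrees.
Root aster: left subtree has 7 nodes {kale, poppy, mint, fir, plum, bay, pear}, right has 3 {daisy, cedar, rye}.
  Root bay: left subtree has 5 nodes {kale, poppy, mint, fir, plum}, right has 1 {pear}.
    Root kale: left subtree has 0 nodes { }, right has 4 {poppy, mint, fir, plum}.
      Root plum: left subtree has 3 nodes {poppy, mint, fir}, right has 0 { }.
        Root poppy: left subtree has 0 nodes { }, right has 2 {mint, fir}.
          Root mint: left subtree has 0 nodes { }, right has 1 {fir}.
  Root cedar: left subtree has 1 node {daisy}, right has 1 {rye}.

fir, mint, poppy, plum, kale, pear, bay, daisy, rye, cedar, aster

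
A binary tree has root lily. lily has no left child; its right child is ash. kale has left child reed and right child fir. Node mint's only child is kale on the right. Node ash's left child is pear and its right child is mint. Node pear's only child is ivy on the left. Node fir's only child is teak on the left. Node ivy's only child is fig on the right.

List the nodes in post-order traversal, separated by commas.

Post-order visits the left subtree, then the right subtree, then the node.
At lily: no left child.
At lily: go right to ash.
  At ash: go left to pear.
    At pear: go left to ivy.
      At ivy: no left child.
      At ivy: go right to fig.
        fig is a leaf — visit fig.
      Visit ivy.
    At pear: no right child.
    Visit pear.
  At ash: go right to mint.
    At mint: no left child.
    At mint: go right to kale.
      At kale: go left to reed.
        reed is a leaf — visit reed.
      At kale: go right to fir.
        At fir: go left to teak.
          teak is a leaf — visit teak.
        At fir: no right child.
        Visit fir.
      Visit kale.
    Visit mint.
  Visit ash.
Visit lily.

fig, ivy, pear, reed, teak, fir, kale, mint, ash, lily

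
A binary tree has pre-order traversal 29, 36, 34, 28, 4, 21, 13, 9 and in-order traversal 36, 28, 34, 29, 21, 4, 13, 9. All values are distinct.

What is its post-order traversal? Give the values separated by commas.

28, 34, 36, 21, 9, 13, 4, 29

The first element of pre-order is the root; it splits in-order into left and right subtrees.
Root 29: left subtree has 3 nodes {36, 28, 34}, right has 4 {21, 4, 13, 9}.
  Root 36: left subtree has 0 nodes { }, right has 2 {28, 34}.
    Root 34: left subtree has 1 node {28}, right has 0 { }.
  Root 4: left subtree has 1 node {21}, right has 2 {13, 9}.
    Root 13: left subtree has 0 nodes { }, right has 1 {9}.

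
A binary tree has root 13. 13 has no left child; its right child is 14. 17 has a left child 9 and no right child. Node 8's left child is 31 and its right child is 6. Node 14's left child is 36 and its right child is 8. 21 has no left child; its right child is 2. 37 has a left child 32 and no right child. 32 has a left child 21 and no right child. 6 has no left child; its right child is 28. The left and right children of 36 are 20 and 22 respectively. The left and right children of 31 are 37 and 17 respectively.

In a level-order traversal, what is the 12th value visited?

Level-order visits nodes level by level from the root, left to right within each level.
Level 0: 13
Level 1: 14
Level 2: 36, 8
Level 3: 20, 22, 31, 6
Level 4: 37, 17, 28
Level 5: 32, 9
Level 6: 21
Level 7: 2
Full level-order sequence: 13, 14, 36, 8, 20, 22, 31, 6, 37, 17, 28, 32, 9, 21, 2.

32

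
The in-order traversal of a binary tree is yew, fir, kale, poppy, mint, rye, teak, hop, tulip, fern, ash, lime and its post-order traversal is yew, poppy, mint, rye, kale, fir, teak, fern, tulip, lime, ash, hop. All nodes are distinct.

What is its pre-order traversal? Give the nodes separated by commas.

The last element of post-order is the root; it splits in-order into left and right subtrees.
Root hop: left subtree has 7 nodes {yew, fir, kale, poppy, mint, rye, teak}, right has 4 {tulip, fern, ash, lime}.
  Root teak: left subtree has 6 nodes {yew, fir, kale, poppy, mint, rye}, right has 0 { }.
    Root fir: left subtree has 1 node {yew}, right has 4 {kale, poppy, mint, rye}.
      Root kale: left subtree has 0 nodes { }, right has 3 {poppy, mint, rye}.
        Root rye: left subtree has 2 nodes {poppy, mint}, right has 0 { }.
          Root mint: left subtree has 1 node {poppy}, right has 0 { }.
  Root ash: left subtree has 2 nodes {tulip, fern}, right has 1 {lime}.
    Root tulip: left subtree has 0 nodes { }, right has 1 {fern}.

hop, teak, fir, yew, kale, rye, mint, poppy, ash, tulip, fern, lime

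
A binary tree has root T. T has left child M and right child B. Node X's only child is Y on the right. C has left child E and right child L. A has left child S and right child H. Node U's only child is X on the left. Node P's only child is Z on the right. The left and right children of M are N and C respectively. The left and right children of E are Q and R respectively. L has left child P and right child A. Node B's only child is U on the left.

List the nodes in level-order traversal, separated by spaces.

Level-order visits nodes level by level from the root, left to right within each level.
Level 0: T
Level 1: M, B
Level 2: N, C, U
Level 3: E, L, X
Level 4: Q, R, P, A, Y
Level 5: Z, S, H

T M B N C U E L X Q R P A Y Z S H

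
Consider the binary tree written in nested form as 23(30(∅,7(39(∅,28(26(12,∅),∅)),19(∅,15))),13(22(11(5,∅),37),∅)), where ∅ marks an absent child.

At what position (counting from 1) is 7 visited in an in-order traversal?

6

In-order visits the left subtree, then the node, then the right subtree.
At 23: go left to 30.
  At 30: no left child.
  Visit 30.
  At 30: go right to 7.
    At 7: go left to 39.
      At 39: no left child.
      Visit 39.
      At 39: go right to 28.
        At 28: go left to 26.
          At 26: go left to 12.
            12 is a leaf — visit 12.
          Visit 26.
          At 26: no right child.
        Visit 28.
        At 28: no right child.
    Visit 7.
    At 7: go right to 19.
      At 19: no left child.
      Visit 19.
      At 19: go right to 15.
        15 is a leaf — visit 15.
Visit 23.
At 23: go right to 13.
  At 13: go left to 22.
    At 22: go left to 11.
      At 11: go left to 5.
        5 is a leaf — visit 5.
      Visit 11.
      At 11: no right child.
    Visit 22.
    At 22: go right to 37.
      37 is a leaf — visit 37.
  Visit 13.
  At 13: no right child.
Full in-order sequence: 30, 39, 12, 26, 28, 7, 19, 15, 23, 5, 11, 22, 37, 13.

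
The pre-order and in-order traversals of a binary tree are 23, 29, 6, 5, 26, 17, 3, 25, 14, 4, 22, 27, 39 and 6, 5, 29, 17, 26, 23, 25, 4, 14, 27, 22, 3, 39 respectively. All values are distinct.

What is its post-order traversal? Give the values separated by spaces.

The first element of pre-order is the root; it splits in-order into left and right subtrees.
Root 23: left subtree has 5 nodes {6, 5, 29, 17, 26}, right has 7 {25, 4, 14, 27, 22, 3, 39}.
  Root 29: left subtree has 2 nodes {6, 5}, right has 2 {17, 26}.
    Root 6: left subtree has 0 nodes { }, right has 1 {5}.
    Root 26: left subtree has 1 node {17}, right has 0 { }.
  Root 3: left subtree has 5 nodes {25, 4, 14, 27, 22}, right has 1 {39}.
    Root 25: left subtree has 0 nodes { }, right has 4 {4, 14, 27, 22}.
      Root 14: left subtree has 1 node {4}, right has 2 {27, 22}.
        Root 22: left subtree has 1 node {27}, right has 0 { }.

5 6 17 26 29 4 27 22 14 25 39 3 23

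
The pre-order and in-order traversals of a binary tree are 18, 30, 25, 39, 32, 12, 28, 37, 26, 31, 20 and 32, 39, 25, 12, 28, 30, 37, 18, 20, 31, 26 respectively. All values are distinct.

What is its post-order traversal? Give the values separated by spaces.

32 39 28 12 25 37 30 20 31 26 18

The first element of pre-order is the root; it splits in-order into left and right subtrees.
Root 18: left subtree has 7 nodes {32, 39, 25, 12, 28, 30, 37}, right has 3 {20, 31, 26}.
  Root 30: left subtree has 5 nodes {32, 39, 25, 12, 28}, right has 1 {37}.
    Root 25: left subtree has 2 nodes {32, 39}, right has 2 {12, 28}.
      Root 39: left subtree has 1 node {32}, right has 0 { }.
      Root 12: left subtree has 0 nodes { }, right has 1 {28}.
  Root 26: left subtree has 2 nodes {20, 31}, right has 0 { }.
    Root 31: left subtree has 1 node {20}, right has 0 { }.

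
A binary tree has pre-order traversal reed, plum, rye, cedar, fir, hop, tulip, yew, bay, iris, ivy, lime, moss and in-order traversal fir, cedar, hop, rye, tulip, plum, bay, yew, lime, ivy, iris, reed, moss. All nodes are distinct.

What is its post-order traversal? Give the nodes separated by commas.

The first element of pre-order is the root; it splits in-order into left and right subtrees.
Root reed: left subtree has 11 nodes {fir, cedar, hop, rye, tulip, plum, bay, yew, lime, ivy, iris}, right has 1 {moss}.
  Root plum: left subtree has 5 nodes {fir, cedar, hop, rye, tulip}, right has 5 {bay, yew, lime, ivy, iris}.
    Root rye: left subtree has 3 nodes {fir, cedar, hop}, right has 1 {tulip}.
      Root cedar: left subtree has 1 node {fir}, right has 1 {hop}.
    Root yew: left subtree has 1 node {bay}, right has 3 {lime, ivy, iris}.
      Root iris: left subtree has 2 nodes {lime, ivy}, right has 0 { }.
        Root ivy: left subtree has 1 node {lime}, right has 0 { }.

fir, hop, cedar, tulip, rye, bay, lime, ivy, iris, yew, plum, moss, reed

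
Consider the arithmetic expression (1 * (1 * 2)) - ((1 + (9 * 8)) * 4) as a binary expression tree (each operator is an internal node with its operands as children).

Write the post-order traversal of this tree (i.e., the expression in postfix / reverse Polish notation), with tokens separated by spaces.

Post-order on an expression tree gives postfix notation: for each operator, emit left operand, right operand, then the operator.

1 1 2 * * 1 9 8 * + 4 * -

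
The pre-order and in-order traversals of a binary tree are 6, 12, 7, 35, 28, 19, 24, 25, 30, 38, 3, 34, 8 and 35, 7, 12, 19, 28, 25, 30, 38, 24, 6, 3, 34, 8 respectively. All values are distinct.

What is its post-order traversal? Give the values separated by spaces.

35 7 19 38 30 25 24 28 12 8 34 3 6

The first element of pre-order is the root; it splits in-order into left and right subtrees.
Root 6: left subtree has 9 nodes {35, 7, 12, 19, 28, 25, 30, 38, 24}, right has 3 {3, 34, 8}.
  Root 12: left subtree has 2 nodes {35, 7}, right has 6 {19, 28, 25, 30, 38, 24}.
    Root 7: left subtree has 1 node {35}, right has 0 { }.
    Root 28: left subtree has 1 node {19}, right has 4 {25, 30, 38, 24}.
      Root 24: left subtree has 3 nodes {25, 30, 38}, right has 0 { }.
        Root 25: left subtree has 0 nodes { }, right has 2 {30, 38}.
          Root 30: left subtree has 0 nodes { }, right has 1 {38}.
  Root 3: left subtree has 0 nodes { }, right has 2 {34, 8}.
    Root 34: left subtree has 0 nodes { }, right has 1 {8}.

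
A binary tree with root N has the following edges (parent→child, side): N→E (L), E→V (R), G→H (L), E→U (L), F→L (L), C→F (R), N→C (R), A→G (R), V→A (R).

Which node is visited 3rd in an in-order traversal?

In-order visits the left subtree, then the node, then the right subtree.
At N: go left to E.
  At E: go left to U.
    U is a leaf — visit U.
  Visit E.
  At E: go right to V.
    At V: no left child.
    Visit V.
    At V: go right to A.
      At A: no left child.
      Visit A.
      At A: go right to G.
        At G: go left to H.
          H is a leaf — visit H.
        Visit G.
        At G: no right child.
Visit N.
At N: go right to C.
  At C: no left child.
  Visit C.
  At C: go right to F.
    At F: go left to L.
      L is a leaf — visit L.
    Visit F.
    At F: no right child.
Full in-order sequence: U, E, V, A, H, G, N, C, L, F.

V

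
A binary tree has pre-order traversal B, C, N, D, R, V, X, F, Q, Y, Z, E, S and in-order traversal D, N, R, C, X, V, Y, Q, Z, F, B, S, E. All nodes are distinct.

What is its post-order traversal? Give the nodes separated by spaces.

D R N X Y Z Q F V C S E B

The first element of pre-order is the root; it splits in-order into left and right subtrees.
Root B: left subtree has 10 nodes {D, N, R, C, X, V, Y, Q, Z, F}, right has 2 {S, E}.
  Root C: left subtree has 3 nodes {D, N, R}, right has 6 {X, V, Y, Q, Z, F}.
    Root N: left subtree has 1 node {D}, right has 1 {R}.
    Root V: left subtree has 1 node {X}, right has 4 {Y, Q, Z, F}.
      Root F: left subtree has 3 nodes {Y, Q, Z}, right has 0 { }.
        Root Q: left subtree has 1 node {Y}, right has 1 {Z}.
  Root E: left subtree has 1 node {S}, right has 0 { }.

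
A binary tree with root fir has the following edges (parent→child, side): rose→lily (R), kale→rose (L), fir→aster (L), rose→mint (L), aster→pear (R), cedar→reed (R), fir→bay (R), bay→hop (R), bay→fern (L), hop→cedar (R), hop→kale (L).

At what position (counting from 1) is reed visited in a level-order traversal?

10

Level-order visits nodes level by level from the root, left to right within each level.
Level 0: fir
Level 1: aster, bay
Level 2: pear, fern, hop
Level 3: kale, cedar
Level 4: rose, reed
Level 5: mint, lily
Full level-order sequence: fir, aster, bay, pear, fern, hop, kale, cedar, rose, reed, mint, lily.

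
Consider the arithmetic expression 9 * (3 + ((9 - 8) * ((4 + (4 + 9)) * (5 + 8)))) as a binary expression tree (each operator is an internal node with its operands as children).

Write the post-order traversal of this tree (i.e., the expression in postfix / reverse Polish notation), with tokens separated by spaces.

Post-order on an expression tree gives postfix notation: for each operator, emit left operand, right operand, then the operator.

9 3 9 8 - 4 4 9 + + 5 8 + * * + *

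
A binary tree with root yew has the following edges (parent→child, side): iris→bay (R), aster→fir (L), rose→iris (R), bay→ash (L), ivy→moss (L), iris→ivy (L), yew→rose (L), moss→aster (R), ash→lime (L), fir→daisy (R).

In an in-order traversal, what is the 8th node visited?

In-order visits the left subtree, then the node, then the right subtree.
At yew: go left to rose.
  At rose: no left child.
  Visit rose.
  At rose: go right to iris.
    At iris: go left to ivy.
      At ivy: go left to moss.
        At moss: no left child.
        Visit moss.
        At moss: go right to aster.
          At aster: go left to fir.
            At fir: no left child.
            Visit fir.
            At fir: go right to daisy.
              daisy is a leaf — visit daisy.
          Visit aster.
          At aster: no right child.
      Visit ivy.
      At ivy: no right child.
    Visit iris.
    At iris: go right to bay.
      At bay: go left to ash.
        At ash: go left to lime.
          lime is a leaf — visit lime.
        Visit ash.
        At ash: no right child.
      Visit bay.
      At bay: no right child.
Visit yew.
At yew: no right child.
Full in-order sequence: rose, moss, fir, daisy, aster, ivy, iris, lime, ash, bay, yew.

lime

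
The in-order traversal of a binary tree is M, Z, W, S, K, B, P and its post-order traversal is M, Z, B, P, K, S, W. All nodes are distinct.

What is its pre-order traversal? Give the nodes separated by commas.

W, Z, M, S, K, P, B

The last element of post-order is the root; it splits in-order into left and right subtrees.
Root W: left subtree has 2 nodes {M, Z}, right has 4 {S, K, B, P}.
  Root Z: left subtree has 1 node {M}, right has 0 { }.
  Root S: left subtree has 0 nodes { }, right has 3 {K, B, P}.
    Root K: left subtree has 0 nodes { }, right has 2 {B, P}.
      Root P: left subtree has 1 node {B}, right has 0 { }.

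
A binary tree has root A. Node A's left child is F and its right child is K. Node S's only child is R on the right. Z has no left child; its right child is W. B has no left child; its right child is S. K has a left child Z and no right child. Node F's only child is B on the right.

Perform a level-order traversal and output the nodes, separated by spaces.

A F K B Z S W R

Level-order visits nodes level by level from the root, left to right within each level.
Level 0: A
Level 1: F, K
Level 2: B, Z
Level 3: S, W
Level 4: R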